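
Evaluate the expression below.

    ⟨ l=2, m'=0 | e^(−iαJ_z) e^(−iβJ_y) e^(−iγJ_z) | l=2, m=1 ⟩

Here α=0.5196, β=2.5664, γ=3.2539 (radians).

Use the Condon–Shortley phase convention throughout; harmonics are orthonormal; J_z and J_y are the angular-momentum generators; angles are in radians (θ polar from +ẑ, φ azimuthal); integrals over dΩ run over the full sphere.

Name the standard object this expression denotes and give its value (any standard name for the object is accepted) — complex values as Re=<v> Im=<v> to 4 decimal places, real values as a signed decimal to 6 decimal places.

This is a Wigner D-matrix element — the rotation-matrix element ⟨l m'| R(α,β,γ) |l m⟩ in the angular-momentum basis.
Split into d^2_{0,1}(β=2.5664) × two z-phases.
Half-angle: c=0.283648, s=0.958928. N=√(2·2·6·1)=4.898979
Admissible k: 1..2 (factorial args all ≥0)
  k=1: (−1)^0·4.8990/(2)·0.2836^3·0.9589^1 = +0.053605
  k=2: (−1)^1·4.8990/(2)·0.2836^1·0.9589^3 = -0.612652
d^2_{0,1}(2.5664) = +0.053605 -0.612652 = -0.559048
D = (+1.000000+0.000000i)·(-0.559048)·(-0.993700+0.112071i) = +0.555526-0.062653i

Wigner D-matrix element, Re=0.5555 Im=-0.0627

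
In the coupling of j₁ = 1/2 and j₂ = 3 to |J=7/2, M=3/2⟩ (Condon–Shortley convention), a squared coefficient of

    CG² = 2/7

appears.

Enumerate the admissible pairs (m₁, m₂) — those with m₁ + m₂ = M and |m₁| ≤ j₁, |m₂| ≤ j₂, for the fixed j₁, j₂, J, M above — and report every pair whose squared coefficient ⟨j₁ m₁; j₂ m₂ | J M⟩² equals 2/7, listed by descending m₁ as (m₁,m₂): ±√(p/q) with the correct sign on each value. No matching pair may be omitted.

Admissible pairs with m₁+m₂ = M = 3/2: (-1/2,2), (1/2,1)
  (m₁,m₂)=(1/2,1): CG² = 5/7, CG = +√(5/7)
  (m₁,m₂)=(-1/2,2): CG² = 2/7, CG = +√(2/7)   ← matches the target
Pairs with CG² = 2/7: (-1/2,2): +√(2/7)

(-1/2,2): +√(2/7)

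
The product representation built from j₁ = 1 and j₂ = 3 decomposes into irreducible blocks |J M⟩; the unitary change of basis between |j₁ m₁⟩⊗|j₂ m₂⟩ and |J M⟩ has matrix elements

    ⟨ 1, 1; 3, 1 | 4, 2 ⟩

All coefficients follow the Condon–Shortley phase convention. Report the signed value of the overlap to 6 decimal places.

+√(15/28) = +0.731925

j₁+j₂−J=0  J+j₁−j₂=2  J−j₁+j₂=6  j₁+j₂+J+1=9
(j₁±m₁, j₂±m₂, J±M) = (2,0,4,2,6,2)
P² = 34560/7
sum k=0..0:
  [0] +1/96 = 1/96
S = 1/96
C² = P²·S² = 15/28 ; C = +0.731925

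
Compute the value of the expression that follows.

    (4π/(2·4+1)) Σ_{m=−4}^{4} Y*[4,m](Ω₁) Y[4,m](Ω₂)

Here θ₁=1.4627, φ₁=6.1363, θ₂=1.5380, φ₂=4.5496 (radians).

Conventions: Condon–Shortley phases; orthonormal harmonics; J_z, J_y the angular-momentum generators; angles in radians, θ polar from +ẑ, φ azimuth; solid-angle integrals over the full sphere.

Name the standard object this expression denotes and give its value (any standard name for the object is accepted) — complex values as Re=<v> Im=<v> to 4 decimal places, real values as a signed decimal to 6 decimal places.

This sum is the spherical-harmonic addition theorem: it equals the Legendre polynomial P_l(cos γ) of the angle γ between the two directions.
Expand P_4 via completeness: Σ_{m} conj(Y_{4,m}) at Ω₁ times Y_{4,m} at Ω₂ —
  term(m=-4) = 0.19051 + 0.01214j   from Y*(Ω₁)=0.35980 - 0.23963j, Y(Ω₂)=0.35123 + 0.26765j
  term(m=-3) = 0.00026 - 0.00543j   from Y*(Ω₁)=0.12001 - 0.05660j, Y(Ω₂)=0.01923 - 0.03619j
  term(m=-2) = -0.10067 - 0.00320j   from Y*(Ω₁)=-0.29068 + 0.08794j, Y(Ω₂)=0.31423 + 0.10608j
  term(m=-1) = -0.00011 + 0.00687j   from Y*(Ω₁)=-0.14650 + 0.02167j, Y(Ω₂)=0.00752 - 0.04578j
  term(m=+0) = 0.08819 + 0.00000j   from Y*(Ω₁)=0.28092 + 0.00000j, Y(Ω₂)=0.31395 + 0.00000j
  term(m=+1) = -0.00011 - 0.00687j   from Y*(Ω₁)=0.14650 + 0.02167j, Y(Ω₂)=-0.00752 - 0.04578j
  term(m=+2) = -0.10067 + 0.00320j   from Y*(Ω₁)=-0.29068 - 0.08794j, Y(Ω₂)=0.31423 - 0.10608j
  term(m=+3) = 0.00026 + 0.00543j   from Y*(Ω₁)=-0.12001 - 0.05660j, Y(Ω₂)=-0.01923 - 0.03619j
  term(m=+4) = 0.19051 - 0.01214j   from Y*(Ω₁)=0.35980 + 0.23963j, Y(Ω₂)=0.35123 - 0.26765j
Σ over m = 0.26817 + 0.00000j; ×(4π/9) → 0.37444 + 0.00000j. Real part: 0.374436

Legendre polynomial (addition theorem), +0.374436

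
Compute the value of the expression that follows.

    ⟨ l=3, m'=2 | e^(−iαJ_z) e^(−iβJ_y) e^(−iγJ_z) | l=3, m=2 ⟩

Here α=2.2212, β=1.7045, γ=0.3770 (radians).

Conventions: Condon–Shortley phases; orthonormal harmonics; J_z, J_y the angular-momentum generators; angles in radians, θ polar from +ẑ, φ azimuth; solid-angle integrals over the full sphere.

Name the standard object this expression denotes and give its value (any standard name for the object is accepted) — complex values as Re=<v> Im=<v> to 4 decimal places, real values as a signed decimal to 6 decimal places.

This is a Wigner D-matrix element — the rotation-matrix element ⟨l m'| R(α,β,γ) |l m⟩ in the angular-momentum basis.
D^3_{2,2}(2.2212,1.7045,0.3770) = e^{-i·2·2.2212}·d^3_{2,2}(1.7045)·e^{-i·2·0.3770}. Compute d first:
Half-angle: c=0.658291, s=0.752763. N=√(120·1·120·1)=120.000000
k∈{0,1} keeps every argument non-negative
  k=0: (−1)^0·120.0000/(120)·0.6583^6·0.7528^0 = +0.081378
  k=1: (−1)^1·120.0000/(24)·0.6583^4·0.7528^2 = -0.532058
d^3_{2,2}(1.7045) = +0.081378 -0.532058 = -0.450680
Attach z-rotation phases: D = e^{-i(2)(2.2212)}·(-0.450680)·e^{-i(2)(0.3770)} = -0.209716-0.398913i

Wigner D-matrix element, Re=-0.2097 Im=-0.3989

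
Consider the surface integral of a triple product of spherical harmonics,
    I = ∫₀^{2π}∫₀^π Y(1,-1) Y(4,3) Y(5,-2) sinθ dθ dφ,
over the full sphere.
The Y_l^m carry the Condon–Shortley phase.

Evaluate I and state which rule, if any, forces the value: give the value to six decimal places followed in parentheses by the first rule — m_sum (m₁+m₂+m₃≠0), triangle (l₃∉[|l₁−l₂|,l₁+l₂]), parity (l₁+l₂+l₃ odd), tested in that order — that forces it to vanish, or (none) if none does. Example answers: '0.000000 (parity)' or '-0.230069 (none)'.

m-sum 0 ✓  L=10 even ✓  3≤5≤5 ✓
Π(2lᵢ+1) = 3×9×11 = 297
triangle coeff Δ(1,4,5) = 1/495
Σ_t [0,0]: t=0:+1/576 = 1/576
(3j)²=5/99 [(1 4 5; 0 0 0)], sign=-1
Σ_t [0,0]: t=0:+1/10080 = 1/10080
(3j)²=1/165 [(1 4 5; -1 3 -2)], sign=-1
⇒ 4πI² = 1/11
I = (+1)√(1/11/(4π)) = 0.08505478
No selection rule forces the value: the integral is nonzero (none).

0.085055 (none)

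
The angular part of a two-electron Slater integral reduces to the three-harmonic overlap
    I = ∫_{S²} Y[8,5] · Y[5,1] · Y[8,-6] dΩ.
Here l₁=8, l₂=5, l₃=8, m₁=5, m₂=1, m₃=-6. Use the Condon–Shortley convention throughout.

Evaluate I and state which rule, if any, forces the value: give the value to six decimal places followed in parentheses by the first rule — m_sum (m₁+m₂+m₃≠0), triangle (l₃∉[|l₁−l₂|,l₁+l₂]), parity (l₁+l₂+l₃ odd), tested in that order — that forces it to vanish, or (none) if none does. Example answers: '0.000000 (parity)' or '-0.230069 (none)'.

L=21 odd ⇒ parity kills the (l;000) factor ⇒ I = 0

0.000000 (parity)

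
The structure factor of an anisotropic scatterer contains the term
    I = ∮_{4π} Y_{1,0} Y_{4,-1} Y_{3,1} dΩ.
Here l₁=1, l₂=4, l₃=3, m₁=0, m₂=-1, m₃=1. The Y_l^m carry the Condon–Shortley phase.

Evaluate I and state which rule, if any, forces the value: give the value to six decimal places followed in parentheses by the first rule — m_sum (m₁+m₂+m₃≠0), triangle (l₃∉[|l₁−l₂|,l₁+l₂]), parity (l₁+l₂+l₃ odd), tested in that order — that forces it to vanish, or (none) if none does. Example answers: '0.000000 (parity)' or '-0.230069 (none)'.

-0.238414 (none)

Rules hold: Σm=0, L=8 even, 3≤3≤5.
N = 3·9·7 = 189
Δ = 2!·0!·6!/9! = 1/252
Racah Σ t=1..1: t=1:−1/36 = -1/36
⇒ 3j(1 4 3; 0 0 0)² = 4/63, sgn +1
Racah Σ t=1..1: t=1:−1/48 = -1/48
⇒ 3j(1 4 3; 0 -1 1)² = 5/84, sgn -1
4πI² = N·(3j₀)²·(3jₘ)² = 5/7
I = -1·√(0.714286/4π) = -0.23841361
No selection rule forces the value: the integral is nonzero (none).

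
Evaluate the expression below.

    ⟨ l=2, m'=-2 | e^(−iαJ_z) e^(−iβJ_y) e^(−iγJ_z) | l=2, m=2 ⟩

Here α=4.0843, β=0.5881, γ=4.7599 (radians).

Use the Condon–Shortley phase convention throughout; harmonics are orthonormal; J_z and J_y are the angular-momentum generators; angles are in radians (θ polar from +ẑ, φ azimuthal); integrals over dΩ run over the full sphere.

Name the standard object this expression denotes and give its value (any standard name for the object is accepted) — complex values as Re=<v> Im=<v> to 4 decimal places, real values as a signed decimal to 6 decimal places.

Wigner D-matrix element, Re=0.0015 Im=-0.0069

This is a Wigner D-matrix element — the rotation-matrix element ⟨l m'| R(α,β,γ) |l m⟩ in the angular-momentum basis.
D^2_{-2,2}(4.0843,0.5881,4.7599) = e^{-i·-2·4.0843}·d^2_{-2,2}(0.5881)·e^{-i·2·4.7599}. Compute d first:
Half-angle: c=0.957078, s=0.289831. N=√(1·24·24·1)=24.000000
Admissible k: 4..4 (factorial args all ≥0)
  k=4: (−1)^0·24.0000/(24)·0.9571^0·0.2898^4 = +0.007056
d^2_{-2,2}(0.5881) = +0.007056
Attach z-rotation phases: D = e^{-i(-2)(4.0843)}·(+0.007056)·e^{-i(2)(4.7599)} = +0.001537-0.006887i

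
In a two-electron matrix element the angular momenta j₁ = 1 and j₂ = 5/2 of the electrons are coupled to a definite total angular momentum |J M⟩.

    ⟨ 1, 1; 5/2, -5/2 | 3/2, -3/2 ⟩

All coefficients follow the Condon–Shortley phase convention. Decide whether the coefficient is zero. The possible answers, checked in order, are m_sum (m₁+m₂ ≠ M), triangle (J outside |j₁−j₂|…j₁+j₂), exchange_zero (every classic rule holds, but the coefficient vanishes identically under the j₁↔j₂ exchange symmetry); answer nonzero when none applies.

m-sum: m₁+m₂ = 1+(-5/2) = -3/2, M = -3/2  ✓
triangle: |j₁−j₂| = 3/2 ≤ J = 3/2 ≤ j₁+j₂ = 7/2  ✓
exchange: j₁≠j₂ or m₁≠m₂ — the exchange symmetry imposes no constraint here
value check: CG = +√(2/3) = +0.816497 ≠ 0

nonzero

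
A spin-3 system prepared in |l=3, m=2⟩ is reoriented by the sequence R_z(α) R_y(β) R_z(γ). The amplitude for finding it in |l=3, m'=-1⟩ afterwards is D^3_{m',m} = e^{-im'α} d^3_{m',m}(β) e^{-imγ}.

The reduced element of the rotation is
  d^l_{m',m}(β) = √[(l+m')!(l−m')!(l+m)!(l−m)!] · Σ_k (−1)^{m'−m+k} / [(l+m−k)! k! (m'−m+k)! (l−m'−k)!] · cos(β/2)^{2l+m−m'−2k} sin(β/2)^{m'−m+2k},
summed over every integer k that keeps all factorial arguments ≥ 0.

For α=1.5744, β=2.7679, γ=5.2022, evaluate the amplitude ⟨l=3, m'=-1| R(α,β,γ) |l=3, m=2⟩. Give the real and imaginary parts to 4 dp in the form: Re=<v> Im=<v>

Split into d^3_{-1,2}(β=2.7679) × two z-phases.
c=cos(2.767900/2)=0.185761, s=sin(2.767900/2)=0.982595; N=√[2·24·120·1]=75.894664
The bounds max(0,m−m')=3 and min(l+m,l−m')=4 give 2 terms
  k=3: (−1)^0·75.8947/(12)·0.1858^3·0.9826^3 = +0.038461
  k=4: (−1)^1·75.8947/(24)·0.1858^1·0.9826^5 = -0.538056
d^3_{-1,2}(2.7679) = +0.038461 -0.538056 = -0.499595
Attach z-rotation phases: D = e^{-i(-1)(1.5744)}·(-0.499595)·e^{-i(2)(5.2022)} = +0.413801+0.279936i

Re=0.4138 Im=0.2799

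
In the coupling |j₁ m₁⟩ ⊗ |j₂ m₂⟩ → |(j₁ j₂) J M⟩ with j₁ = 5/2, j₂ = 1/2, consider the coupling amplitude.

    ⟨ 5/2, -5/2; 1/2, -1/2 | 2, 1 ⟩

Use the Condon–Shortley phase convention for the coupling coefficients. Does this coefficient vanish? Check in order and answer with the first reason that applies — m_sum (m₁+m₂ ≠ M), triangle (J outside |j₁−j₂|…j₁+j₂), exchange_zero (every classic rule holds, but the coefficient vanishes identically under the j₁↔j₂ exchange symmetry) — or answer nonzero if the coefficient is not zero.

m_sum

m-sum: m₁+m₂ = -5/2+(-1/2) = -3, M = 1  ✗ ⇒ coefficient is 0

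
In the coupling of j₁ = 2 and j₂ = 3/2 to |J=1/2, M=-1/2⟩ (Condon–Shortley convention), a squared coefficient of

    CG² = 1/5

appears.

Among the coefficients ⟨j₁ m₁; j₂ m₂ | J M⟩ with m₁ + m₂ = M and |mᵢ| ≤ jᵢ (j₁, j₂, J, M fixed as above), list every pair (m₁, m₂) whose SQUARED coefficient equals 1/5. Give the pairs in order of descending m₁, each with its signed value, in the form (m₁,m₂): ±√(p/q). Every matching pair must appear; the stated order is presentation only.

Admissible pairs with m₁+m₂ = M = -1/2: (-2,3/2), (-1,1/2), (0,-1/2), (1,-3/2)
  (m₁,m₂)=(1,-3/2): CG² = 1/10, CG = +√(1/10)
  (m₁,m₂)=(0,-1/2): CG² = 1/5, CG = −√(1/5)   ← matches the target
  (m₁,m₂)=(-1,1/2): CG² = 3/10, CG = +√(3/10)
  (m₁,m₂)=(-2,3/2): CG² = 2/5, CG = −√(2/5)
Pairs with CG² = 1/5: (0,-1/2): −√(1/5)

(0,-1/2): −√(1/5)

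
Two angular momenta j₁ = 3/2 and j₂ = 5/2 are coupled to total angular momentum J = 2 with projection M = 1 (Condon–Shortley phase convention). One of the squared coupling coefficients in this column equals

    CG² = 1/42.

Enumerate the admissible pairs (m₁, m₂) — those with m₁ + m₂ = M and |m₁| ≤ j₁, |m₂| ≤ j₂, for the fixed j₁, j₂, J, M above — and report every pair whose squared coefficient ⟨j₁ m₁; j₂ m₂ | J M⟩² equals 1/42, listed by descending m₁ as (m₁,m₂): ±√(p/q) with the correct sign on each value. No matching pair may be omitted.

(-1/2,3/2): +√(1/42)

Admissible pairs with m₁+m₂ = M = 1: (-3/2,5/2), (-1/2,3/2), (1/2,1/2), (3/2,-1/2)
  (m₁,m₂)=(3/2,-1/2): CG² = 9/28, CG = +√(9/28)
  (m₁,m₂)=(1/2,1/2): CG² = 25/84, CG = −√(25/84)
  (m₁,m₂)=(-1/2,3/2): CG² = 1/42, CG = +√(1/42)   ← matches the target
  (m₁,m₂)=(-3/2,5/2): CG² = 5/14, CG = +√(5/14)
Pairs with CG² = 1/42: (-1/2,3/2): +√(1/42)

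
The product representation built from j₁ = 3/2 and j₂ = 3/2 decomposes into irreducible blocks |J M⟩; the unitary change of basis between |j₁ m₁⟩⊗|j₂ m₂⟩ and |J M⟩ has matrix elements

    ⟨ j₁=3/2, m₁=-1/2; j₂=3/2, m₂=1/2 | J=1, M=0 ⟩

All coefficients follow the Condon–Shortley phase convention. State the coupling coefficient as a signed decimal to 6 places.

-0.223607  (= −√(1/20))

√[3·2!1!1!/5! · 1!2!2!1!1!1!] = √(1/5)
  +(−1)^1/∏(1,1,1,1,0,0)! = -1  (running -1)
  +(−1)^2/∏(2,0,0,0,1,1)! = 1/2  (running -1/2)
⟨..|..⟩ = √(1/5)·(-1/2) = -0.223607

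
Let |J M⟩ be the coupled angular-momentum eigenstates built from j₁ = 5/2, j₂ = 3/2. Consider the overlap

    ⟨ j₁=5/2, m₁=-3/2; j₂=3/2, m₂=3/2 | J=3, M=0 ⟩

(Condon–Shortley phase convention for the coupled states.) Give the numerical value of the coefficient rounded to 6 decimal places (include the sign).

j₁+j₂−J=1  J+j₁−j₂=4  J−j₁+j₂=2  j₁+j₂+J+1=8
(j₁±m₁, j₂±m₂, J±M) = (1,4,3,0,3,3)
P² = 216/5
sum k=1..1:
  [1] −1/12 = -1/12
S = -1/12
C² = P²·S² = 3/10 ; C = -0.547723

-0.547723  (= −√(3/10))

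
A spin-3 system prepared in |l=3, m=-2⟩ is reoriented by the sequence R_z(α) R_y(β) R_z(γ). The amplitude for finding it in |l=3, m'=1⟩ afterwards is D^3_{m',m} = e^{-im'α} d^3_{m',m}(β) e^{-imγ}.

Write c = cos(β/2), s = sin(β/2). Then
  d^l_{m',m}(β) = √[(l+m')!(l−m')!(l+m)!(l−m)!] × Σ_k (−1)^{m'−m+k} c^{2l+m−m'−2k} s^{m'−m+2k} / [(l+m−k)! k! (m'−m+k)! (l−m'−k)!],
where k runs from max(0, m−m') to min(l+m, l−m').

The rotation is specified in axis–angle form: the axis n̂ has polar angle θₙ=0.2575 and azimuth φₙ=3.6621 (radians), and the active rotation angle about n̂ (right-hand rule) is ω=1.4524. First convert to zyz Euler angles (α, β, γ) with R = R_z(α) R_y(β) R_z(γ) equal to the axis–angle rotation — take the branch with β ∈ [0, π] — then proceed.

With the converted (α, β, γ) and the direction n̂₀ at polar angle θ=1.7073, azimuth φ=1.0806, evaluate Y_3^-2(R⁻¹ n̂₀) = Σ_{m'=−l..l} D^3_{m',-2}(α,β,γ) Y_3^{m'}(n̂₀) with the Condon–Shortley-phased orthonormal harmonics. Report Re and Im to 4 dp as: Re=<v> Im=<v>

Re=-0.1480 Im=-0.0946

Axis–angle → zyz. n̂ = (sinθₙcosφₙ, sinθₙsinφₙ, cosθₙ) = (-0.220938, -0.126649, +0.967030), ω = 1.4524.
R = I cosω + sinω [n̂]ₓ + (1−cosω) n̂n̂ᵀ gives
  R = [+0.161168, -0.935583, -0.314180; +0.984936, +0.132265, +0.111384; -0.062654, -0.327398, +0.942807]
β = atan2(√(R₁₃²+R₂₃²), R₃₃) = 0.339843; α = atan2(R₂₃, R₁₃) mod 2π = 2.800894; γ = atan2(R₃₂, −R₃₁) mod 2π = 4.901472
Need the full column D^3_{m',-2} for m'=−3..3 at α=2.8009, β=0.3398, γ=4.9015.
cos(β/2)=0.985598, sin(β/2)=0.169105
d^3_{-3,-2}: single k=1 term ⇒ +0.385240;  D = +0.308093-0.231276i
d^3_{-2,-2}: k∈[0..1] ⇒ +0.916640 -0.134922 = +0.781718;  D = -0.746053+0.233426i
d^3_{-1,-2}: k∈[0..1] ⇒ -0.497343 +0.029282 = -0.468061;  D = -0.467733-0.017533i
d^3_{0,-2}: k∈[0..1] ⇒ +0.147800 -0.004351 = +0.143449;  D = -0.133313-0.052964i
d^3_{1,-2}: k∈[0..1] ⇒ -0.029282 +0.000431 = -0.028851;  D = -0.021712-0.018999i
d^3_{2,-2}: k∈[0..1] ⇒ +0.003972 -0.000023 = +0.003949;  D = -0.001932-0.003444i
d^3_{3,-2}: single k=0 term ⇒ -0.000334;  D = -0.000057-0.000329i
Y_3^{m'}(θ=1.7073,φ=1.0806) and Σ D·Y over m':
  (+0.3081-0.2313i)·(-0.4037+0.0406i)  (-0.7461+0.2334i)·(+0.0760+0.1134i)  (-0.4677-0.0175i)·(-0.1368+0.2563i)  (-0.1333-0.0530i)·(+0.1476+0.0000i)  (-0.0217-0.0190i)·(+0.1368+0.2563i)  (-0.0019-0.0034i)·(+0.0760-0.1134i)  (-0.0001-0.0003i)·(+0.4037+0.0406i)
Y_3^-2(R⁻¹ n̂) = -0.147994-0.094649i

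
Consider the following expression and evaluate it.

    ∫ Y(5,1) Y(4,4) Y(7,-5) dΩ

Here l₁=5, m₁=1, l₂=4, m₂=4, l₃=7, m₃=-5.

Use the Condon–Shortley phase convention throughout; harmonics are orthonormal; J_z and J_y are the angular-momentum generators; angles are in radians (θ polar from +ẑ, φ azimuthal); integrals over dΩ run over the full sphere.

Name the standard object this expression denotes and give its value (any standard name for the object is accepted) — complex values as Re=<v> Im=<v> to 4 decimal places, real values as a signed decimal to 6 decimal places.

This is a Gaunt coefficient — the integral of a triple product of spherical harmonics over the sphere.
Rules hold: Σm=0, L=16 even, 1≤7≤9.
N = 11·9·15 = 1485
Δ = 2!·8!·6!/17! = 1/6126120
Racah Σ t=0..2: t=0:+1/69120 t=1:−1/20736 t=2:+1/69120 = -1/51840
⇒ 3j(5 4 7; 0 0 0)² = 280/21879, sgn +1
Racah Σ t=2..2: t=2:+1/2073600 = 1/2073600
⇒ 3j(5 4 7; 1 4 -5)² = 28/1105, sgn +1
4πI² = N·(3j₀)²·(3jₘ)² = 23520/48841
I = +1·√(0.481563/4π) = 0.19575887

Gaunt coefficient, +0.195759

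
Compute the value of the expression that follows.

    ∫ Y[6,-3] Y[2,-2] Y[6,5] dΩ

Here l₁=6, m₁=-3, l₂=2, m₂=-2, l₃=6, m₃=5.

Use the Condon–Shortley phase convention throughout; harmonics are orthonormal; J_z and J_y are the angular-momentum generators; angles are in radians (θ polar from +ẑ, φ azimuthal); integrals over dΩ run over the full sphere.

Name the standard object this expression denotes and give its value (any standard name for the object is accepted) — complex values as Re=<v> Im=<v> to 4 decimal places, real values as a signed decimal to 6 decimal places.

Gaunt coefficient, +0.120286

This is a Gaunt coefficient — the integral of a triple product of spherical harmonics over the sphere.
Checks pass: Σm=0; 14 even; l₃=6∈[4,8].
(2·6+1)(2·2+1)(2·6+1) = 845
Δ: 2! 10! 2! / 15! → 1/90090
sum: t=0:+1/69120 t=1:−1/14400 t=2:+1/69120 = -7/172800
3j²(6 2 6; 0 0 0) = Δ·Π!·Σ² = 14/715  (sign -1)
sum: t=0:+1/1451520 = 1/1451520
3j²(6 2 6; -3 -2 5) = Δ·Π!·Σ² = 1/91  (sign -1)
combine: 4πI² = 845·14/715·1/91 = 2/11
take √, sign +1: I = 0.12028562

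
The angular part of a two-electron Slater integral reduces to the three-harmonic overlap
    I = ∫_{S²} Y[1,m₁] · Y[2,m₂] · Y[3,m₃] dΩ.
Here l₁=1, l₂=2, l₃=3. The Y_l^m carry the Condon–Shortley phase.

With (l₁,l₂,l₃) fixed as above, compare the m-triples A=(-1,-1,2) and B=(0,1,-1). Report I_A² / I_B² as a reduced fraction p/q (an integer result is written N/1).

l's match ⇒ only the (l;m) 3-j factors differ between A and B.
A: triangle coeff Δ(1,2,3) = 1/105; Σ_t [0,0]: t=0:+1/12 = 1/12; (3j)²=2/21 [(1 2 3; -1 -1 2)], sign=-1
B: triangle coeff Δ(1,2,3) = 1/105; Σ_t [0,0]: t=0:+1/6 = 1/6; (3j)²=8/105 [(1 2 3; 0 1 -1)], sign=+1
I_A²/I_B² = (2/21)/(8/105) = 5/4

5/4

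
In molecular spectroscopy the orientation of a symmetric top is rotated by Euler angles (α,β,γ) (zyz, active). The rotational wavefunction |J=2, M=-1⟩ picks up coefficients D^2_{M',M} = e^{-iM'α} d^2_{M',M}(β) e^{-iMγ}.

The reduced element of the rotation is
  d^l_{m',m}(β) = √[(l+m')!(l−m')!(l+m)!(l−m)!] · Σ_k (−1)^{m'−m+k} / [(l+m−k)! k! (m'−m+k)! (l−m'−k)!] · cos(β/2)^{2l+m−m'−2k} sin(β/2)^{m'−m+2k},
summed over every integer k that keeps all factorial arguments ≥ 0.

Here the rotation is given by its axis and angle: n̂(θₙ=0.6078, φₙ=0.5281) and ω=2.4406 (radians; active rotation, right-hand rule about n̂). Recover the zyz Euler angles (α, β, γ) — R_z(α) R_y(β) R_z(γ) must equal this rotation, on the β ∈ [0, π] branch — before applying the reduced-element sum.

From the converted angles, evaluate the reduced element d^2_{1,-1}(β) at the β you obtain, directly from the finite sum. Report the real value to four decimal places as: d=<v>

Axis–angle → zyz. n̂ = (sinθₙcosφₙ, sinθₙsinφₙ, cosθₙ) = (+0.493265, +0.287755, +0.820906), ω = 2.4406.
R = I cosω + sinω [n̂]ₓ + (1−cosω) n̂n̂ᵀ gives
  R = [-0.334954, -0.279056, +0.899963; +0.779875, -0.618122, +0.098595; +0.528773, +0.734883, +0.424671]
β = atan2(√(R₁₃²+R₂₃²), R₃₃) = 1.132198; α = atan2(R₂₃, R₁₃) mod 2π = 0.109119; γ = atan2(R₃₂, −R₃₁) mod 2π = 2.194512
d^2_{1,-1}(β=1.1322) via the finite sum:
Half-angle: c=0.844000, s=0.536344. N=√(6·1·1·6)=6.000000
The bounds max(0,m−m')=0 and min(l+m,l−m')=1 give 2 terms
  k=0: (−1)^2·6.0000/(2)·0.8440^2·0.5363^2 = +0.614741
  k=1: (−1)^3·6.0000/(6)·0.8440^0·0.5363^4 = -0.082751
d^2_{1,-1}(1.1322) = +0.614741 -0.082751 = +0.531990

d=0.5320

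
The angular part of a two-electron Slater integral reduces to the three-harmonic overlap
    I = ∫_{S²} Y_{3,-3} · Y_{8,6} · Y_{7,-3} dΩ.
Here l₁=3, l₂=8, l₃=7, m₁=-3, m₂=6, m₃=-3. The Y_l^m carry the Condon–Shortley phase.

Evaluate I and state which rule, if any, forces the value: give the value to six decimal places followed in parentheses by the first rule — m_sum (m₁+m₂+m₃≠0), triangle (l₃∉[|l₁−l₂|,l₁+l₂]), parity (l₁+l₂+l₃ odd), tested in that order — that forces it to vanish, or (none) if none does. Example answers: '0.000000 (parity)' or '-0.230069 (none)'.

m-sum 0 ✓  L=18 even ✓  5≤7≤11 ✓
Π(2lᵢ+1) = 7×17×15 = 1785
triangle coeff Δ(3,8,7) = 1/5290740
Σ_t [1,3]: t=1:−1/7257600 t=2:+1/2073600 t=3:−1/7257600 = 1/4838400
(3j)²=252/20995 [(3 8 7; 0 0 0)], sign=-1
Σ_t [4,4]: t=4:+1/348364800 = 1/348364800
(3j)²=11/646 [(3 8 7; -3 6 -3)], sign=+1
⇒ 4πI² = 29106/79781
I = (-1)√(29106/79781/(4π)) = -0.17038705
No selection rule forces the value: the integral is nonzero (none).

-0.170387 (none)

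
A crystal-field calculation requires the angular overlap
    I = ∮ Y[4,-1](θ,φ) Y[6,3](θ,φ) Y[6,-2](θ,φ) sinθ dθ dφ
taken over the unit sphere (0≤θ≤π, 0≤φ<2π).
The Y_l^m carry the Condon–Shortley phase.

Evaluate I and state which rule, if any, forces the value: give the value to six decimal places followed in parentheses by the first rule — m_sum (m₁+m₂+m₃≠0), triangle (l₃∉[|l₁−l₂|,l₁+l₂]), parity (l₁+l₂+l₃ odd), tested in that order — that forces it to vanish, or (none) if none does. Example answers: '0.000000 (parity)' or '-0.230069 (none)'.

-0.131554 (none)

Checks pass: Σm=0; 16 even; l₃=6∈[2,10].
(2·4+1)(2·6+1)(2·6+1) = 1521
Δ: 4! 4! 8! / 17! → 1/15315300
sum: t=0:+1/829440 t=1:−1/25920 t=2:+1/9216 t=3:−1/25920 t=4:+1/829440 = 7/207360
3j²(4 6 6; 0 0 0) = Δ·Π!·Σ² = 28/2431  (sign +1)
sum: t=1:−1/5806080 t=2:+1/120960 t=3:−1/34560 t=4:+1/103680 = -13/1161216
3j²(4 6 6; -1 3 -2) = Δ·Π!·Σ² = 65/5236  (sign -1)
combine: 4πI² = 1521·28/2431·65/5236 = 7605/34969
take √, sign -1: I = -0.13155370
No selection rule forces the value: the integral is nonzero (none).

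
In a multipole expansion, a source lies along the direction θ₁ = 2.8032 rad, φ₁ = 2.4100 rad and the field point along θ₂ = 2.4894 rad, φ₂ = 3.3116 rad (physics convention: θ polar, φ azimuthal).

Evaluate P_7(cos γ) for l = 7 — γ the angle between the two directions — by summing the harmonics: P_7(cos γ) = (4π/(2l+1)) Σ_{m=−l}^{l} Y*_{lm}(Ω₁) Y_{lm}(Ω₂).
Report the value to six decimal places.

-0.411284

Term-by-term m-sum for l=7 (normalisation 4π/15 = 0.837758):
  m=-7: (-0.00009 - 0.00020j) × (-0.00564 + 0.01408j) = 0.00000 - 0.00000j  (running Σ = 0.00000 - 0.00000j)
  m=-6: (0.00075 - 0.00224j) × (-0.03890 + 0.06333j) = 0.00011 + 0.00013j  (running Σ = 0.00012 + 0.00013j)
  m=-5: (0.01359 - 0.00772j) × (-0.14381 + 0.16372j) = -0.00069 + 0.00334j  (running Σ = -0.00058 + 0.00347j)
  m=-4: (0.07037 + 0.01538j) × (-0.32068 + 0.25934j) = -0.02655 + 0.01332j  (running Σ = -0.02713 + 0.01679j)
  m=-3: (0.13596 + 0.18885j) × (-0.39641 + 0.22175j) = -0.09577 - 0.04471j  (running Σ = -0.12290 - 0.02793j)
  m=-2: (-0.05300 + 0.49063j) × (-0.11106 + 0.03929j) = -0.01339 - 0.05657j  (running Σ = -0.13629 - 0.08450j)
  m=-1: (-0.40134 + 0.36032j) × (0.34801 - 0.05974j) = -0.11815 + 0.14937j  (running Σ = -0.25444 + 0.06488j)
  m=0: (0.07499 + 0.00000j) × (0.23926 + 0.00000j) = 0.01794 + 0.00000j  (running Σ = -0.23650 + 0.06488j)
  m=1: (0.40134 + 0.36032j) × (-0.34801 - 0.05974j) = -0.11815 - 0.14937j  (running Σ = -0.35464 - 0.08450j)
  m=2: (-0.05300 - 0.49063j) × (-0.11106 - 0.03929j) = -0.01339 + 0.05657j  (running Σ = -0.36803 - 0.02793j)
  m=3: (-0.13596 + 0.18885j) × (0.39641 + 0.22175j) = -0.09577 + 0.04471j  (running Σ = -0.46380 + 0.01679j)
  m=4: (0.07037 - 0.01538j) × (-0.32068 - 0.25934j) = -0.02655 - 0.01332j  (running Σ = -0.49036 + 0.00347j)
  m=5: (-0.01359 - 0.00772j) × (0.14381 + 0.16372j) = -0.00069 - 0.00334j  (running Σ = -0.49105 + 0.00013j)
  m=6: (0.00075 + 0.00224j) × (-0.03890 - 0.06333j) = 0.00011 - 0.00013j  (running Σ = -0.49094 - 0.00000j)
  m=7: (0.00009 - 0.00020j) × (0.00564 + 0.01408j) = 0.00000 + 0.00000j  (running Σ = -0.49093 + 0.00000j)
Σ over m = -0.49093 + 0.00000j; ×(4π/15) → -0.41128 + 0.00000j. Real part: -0.411284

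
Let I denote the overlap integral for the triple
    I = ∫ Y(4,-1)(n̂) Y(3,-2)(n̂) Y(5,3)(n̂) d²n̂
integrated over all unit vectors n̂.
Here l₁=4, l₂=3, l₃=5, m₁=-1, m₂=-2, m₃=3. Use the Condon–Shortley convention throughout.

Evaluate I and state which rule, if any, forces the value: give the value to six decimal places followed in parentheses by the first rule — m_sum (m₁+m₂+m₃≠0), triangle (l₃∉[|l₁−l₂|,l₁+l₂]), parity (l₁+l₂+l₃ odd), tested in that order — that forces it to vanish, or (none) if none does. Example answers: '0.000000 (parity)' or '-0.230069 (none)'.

-0.035836 (none)

Checks pass: Σm=0; 12 even; l₃=5∈[1,7].
(2·4+1)(2·3+1)(2·5+1) = 693
Δ: 2! 6! 4! / 13! → 1/180180
sum: t=0:+1/576 t=1:−1/144 t=2:+1/576 = -1/288
3j²(4 3 5; 0 0 0) = Δ·Π!·Σ² = 20/1001  (sign +1)
sum: t=0:+1/1440 t=1:−1/1152 = -1/5760
3j²(4 3 5; -1 -2 3) = Δ·Π!·Σ² = 1/858  (sign -1)
combine: 4πI² = 693·20/1001·1/858 = 30/1859
take √, sign -1: I = -0.03583571
No selection rule forces the value: the integral is nonzero (none).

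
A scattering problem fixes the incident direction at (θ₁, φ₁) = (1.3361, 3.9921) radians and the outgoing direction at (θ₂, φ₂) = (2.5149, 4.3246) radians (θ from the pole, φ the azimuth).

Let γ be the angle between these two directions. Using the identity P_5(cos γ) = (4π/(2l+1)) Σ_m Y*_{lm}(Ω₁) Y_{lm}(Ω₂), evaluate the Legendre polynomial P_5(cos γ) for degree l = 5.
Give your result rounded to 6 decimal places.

Summing Y*_{l m}(θ₁,φ₁)·Y_{l m}(θ₂,φ₂) over m ∈ [−5, 5]; prefactor 4π/(2·5+1) = 1.142397:
  term(m=-5) = -0.00119 - 0.01295j   from Y*(Ω₁)=0.17926 + 0.36195j, Y(Ω₂)=-0.03004 - 0.01159j
  term(m=-4) = -0.01024 + 0.04171j   from Y*(Ω₁)=-0.29510 - 0.07864j, Y(Ω₂)=-0.00276 - 0.14061j
  term(m=-3) = -0.03033 + 0.04697j   from Y*(Ω₁)=-0.13574 + 0.09090j, Y(Ω₂)=0.31423 - 0.13561j
  term(m=-2) = 0.11234 - 0.08809j   from Y*(Ω₁)=0.04056 - 0.30968j, Y(Ω₂)=0.32638 + 0.32003j
  term(m=-1) = 0.01437 - 0.00496j   from Y*(Ω₁)=-0.06253 - 0.07125j, Y(Ω₂)=-0.06064 + 0.14846j
  term(m=+0) = 0.11183 + 0.00000j   from Y*(Ω₁)=0.31001 + 0.00000j, Y(Ω₂)=0.36073 + 0.00000j
  term(m=+1) = 0.01437 + 0.00496j   from Y*(Ω₁)=0.06253 - 0.07125j, Y(Ω₂)=0.06064 + 0.14846j
  term(m=+2) = 0.11234 + 0.08809j   from Y*(Ω₁)=0.04056 + 0.30968j, Y(Ω₂)=0.32638 - 0.32003j
  term(m=+3) = -0.03033 - 0.04697j   from Y*(Ω₁)=0.13574 + 0.09090j, Y(Ω₂)=-0.31423 - 0.13561j
  term(m=+4) = -0.01024 - 0.04171j   from Y*(Ω₁)=-0.29510 + 0.07864j, Y(Ω₂)=-0.00276 + 0.14061j
  term(m=+5) = -0.00119 + 0.01295j   from Y*(Ω₁)=-0.17926 + 0.36195j, Y(Ω₂)=0.03004 - 0.01159j
Σ over m = 0.28174 - 0.00000j; ×(4π/11) → 0.32186 - 0.00000j. Real part: 0.321856

0.321856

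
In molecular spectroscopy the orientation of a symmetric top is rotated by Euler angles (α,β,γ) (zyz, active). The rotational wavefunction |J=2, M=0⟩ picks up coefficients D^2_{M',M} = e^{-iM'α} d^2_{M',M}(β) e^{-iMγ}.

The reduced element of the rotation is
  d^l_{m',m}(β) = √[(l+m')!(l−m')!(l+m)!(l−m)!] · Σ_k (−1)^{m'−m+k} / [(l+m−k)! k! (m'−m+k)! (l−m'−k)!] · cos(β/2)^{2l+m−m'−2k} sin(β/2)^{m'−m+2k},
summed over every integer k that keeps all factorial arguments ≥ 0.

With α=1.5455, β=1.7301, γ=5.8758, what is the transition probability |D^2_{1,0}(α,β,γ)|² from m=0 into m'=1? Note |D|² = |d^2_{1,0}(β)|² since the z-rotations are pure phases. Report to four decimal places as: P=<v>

P=0.0368

First d^2_{1,0}(β=1.7301), then the phase factors e^{-i(1)α} and e^{-i(0)γ}:
c=cos(1.730100/2)=0.648602, s=sin(1.730100/2)=0.761128; N=√[6·1·2·2]=4.898979
Admissible k: 0..1 (factorial args all ≥0)
  k=0: (−1)^1·4.8990/(2)·0.6486^3·0.7611^1 = -0.508707
  k=1: (−1)^2·4.8990/(2)·0.6486^1·0.7611^3 = +0.700530
d^2_{1,0}(1.7301) = -0.508707 +0.700530 = +0.191822
|D^2_{1,0}|² = |d^2_{1,0}(β)|² = (+0.191822)² = 0.036796 (the z-rotation phases have unit modulus)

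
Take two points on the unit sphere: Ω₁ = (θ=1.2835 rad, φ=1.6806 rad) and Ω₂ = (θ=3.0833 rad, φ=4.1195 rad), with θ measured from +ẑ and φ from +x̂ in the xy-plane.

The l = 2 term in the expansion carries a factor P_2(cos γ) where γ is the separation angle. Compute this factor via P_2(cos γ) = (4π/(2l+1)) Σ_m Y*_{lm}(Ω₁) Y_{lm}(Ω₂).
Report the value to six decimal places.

-0.341060

Summing Y*_{l m}(θ₁,φ₁)·Y_{l m}(θ₂,φ₂) over m ∈ [−2, 2]; prefactor 4π/(2·2+1) = 2.513274:
  m=-2: Y*=-0.34673 - 0.07739j  Y=-0.00049 - 0.00122j  product 0.00008 + 0.00046j
  m=-1: Y*=-0.02301 + 0.20867j  Y=0.02511 - 0.03726j  product 0.00720 + 0.00610j
  m=+0: Y*=-0.23942 + 0.00000j  Y=0.62757 + 0.00000j  product -0.15025 + 0.00000j
  m=+1: Y*=0.02301 + 0.20867j  Y=-0.02511 - 0.03726j  product 0.00720 - 0.00610j
  m=+2: Y*=-0.34673 + 0.07739j  Y=-0.00049 + 0.00122j  product 0.00008 - 0.00046j
Σ over m = -0.13570 - 0.00000j; ×(4π/5) → -0.34106 - 0.00000j. Real part: -0.341060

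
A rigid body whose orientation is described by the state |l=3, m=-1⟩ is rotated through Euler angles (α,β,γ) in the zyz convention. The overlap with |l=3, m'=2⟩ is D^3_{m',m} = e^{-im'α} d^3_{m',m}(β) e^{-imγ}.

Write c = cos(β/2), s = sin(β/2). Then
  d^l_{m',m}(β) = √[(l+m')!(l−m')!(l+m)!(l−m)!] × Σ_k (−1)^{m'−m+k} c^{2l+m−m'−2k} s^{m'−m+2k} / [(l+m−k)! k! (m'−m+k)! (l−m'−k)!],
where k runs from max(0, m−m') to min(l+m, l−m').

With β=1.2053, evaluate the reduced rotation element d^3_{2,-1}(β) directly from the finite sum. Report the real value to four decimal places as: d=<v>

d^3_{2,-1}(β=1.2053) via the finite sum:
Half-angle: c=0.823836, s=0.566828. N=√(120·1·2·24)=75.894664
Admissible k: 0..1 (factorial args all ≥0)
  k=0: (−1)^3·75.8947/(12)·0.8238^3·0.5668^3 = -0.644030
  k=1: (−1)^4·75.8947/(24)·0.8238^1·0.5668^5 = +0.152439
d^3_{2,-1}(1.2053) = -0.644030 +0.152439 = -0.491591

d=-0.4916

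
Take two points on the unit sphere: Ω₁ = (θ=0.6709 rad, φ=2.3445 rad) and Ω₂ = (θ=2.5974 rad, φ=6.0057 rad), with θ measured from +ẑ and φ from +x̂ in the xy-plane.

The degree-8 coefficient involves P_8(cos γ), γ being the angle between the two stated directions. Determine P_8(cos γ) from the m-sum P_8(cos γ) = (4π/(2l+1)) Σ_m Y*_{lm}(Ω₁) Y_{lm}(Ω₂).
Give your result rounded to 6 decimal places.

-0.150036

Summing Y*_{l m}(θ₁,φ₁)·Y_{l m}(θ₂,φ₂) over m ∈ [−8, 8]; prefactor 4π/(2·8+1) = 0.739198:
  m=-8: (0.01145 - 0.00107j) × (-0.00161 + 0.00212j) = -0.00002 + 0.00003j  (running Σ = -0.00002 + 0.00003j)
  m=-7: (-0.04420 - 0.03750j) × (0.00639 - 0.01639j) = -0.00090 + 0.00048j  (running Σ = -0.00091 + 0.00051j)
  m=-6: (0.01250 + 0.17782j) × (-0.00680 + 0.07202j) = -0.01289 - 0.00031j  (running Σ = -0.01380 + 0.00020j)
  m=-5: (0.24382 - 0.27414j) × (-0.03765 - 0.20302j) = -0.06484 - 0.03918j  (running Σ = -0.07864 - 0.03898j)
  m=-4: (-0.48025 + 0.02248j) × (0.18152 + 0.36559j) = -0.09539 - 0.17149j  (running Σ = -0.17404 - 0.21047j)
  m=-3: (0.20778 + 0.19369j) × (-0.33949 - 0.37304j) = 0.00172 - 0.14326j  (running Σ = -0.17232 - 0.35374j)
  m=-2: (0.00454 + 0.19404j) × (0.19243 + 0.11930j) = -0.02228 + 0.03788j  (running Σ = -0.19460 - 0.31585j)
  m=-1: (0.27444 - 0.28093j) × (0.29900 + 0.08517j) = 0.10598 - 0.06063j  (running Σ = -0.08861 - 0.37648j)
  m=0: (0.07476 + 0.00000j) × (-0.34434 + 0.00000j) = -0.02574 + 0.00000j  (running Σ = -0.11436 - 0.37648j)
  m=1: (-0.27444 - 0.28093j) × (-0.29900 + 0.08517j) = 0.10598 + 0.06063j  (running Σ = -0.00837 - 0.31585j)
  m=2: (0.00454 - 0.19404j) × (0.19243 - 0.11930j) = -0.02228 - 0.03788j  (running Σ = -0.03065 - 0.35374j)
  m=3: (-0.20778 + 0.19369j) × (0.33949 - 0.37304j) = 0.00172 + 0.14326j  (running Σ = -0.02894 - 0.21047j)
  m=4: (-0.48025 - 0.02248j) × (0.18152 - 0.36559j) = -0.09539 + 0.17149j  (running Σ = -0.12433 - 0.03898j)
  m=5: (-0.24382 - 0.27414j) × (0.03765 - 0.20302j) = -0.06484 + 0.03918j  (running Σ = -0.18917 + 0.00020j)
  m=6: (0.01250 - 0.17782j) × (-0.00680 - 0.07202j) = -0.01289 + 0.00031j  (running Σ = -0.20206 + 0.00051j)
  m=7: (0.04420 - 0.03750j) × (-0.00639 - 0.01639j) = -0.00090 - 0.00048j  (running Σ = -0.20296 + 0.00003j)
  m=8: (0.01145 + 0.00107j) × (-0.00161 - 0.00212j) = -0.00002 - 0.00003j  (running Σ = -0.20297 + 0.00000j)
Σ over m = -0.20297 + 0.00000j; ×(4π/17) → -0.15004 + 0.00000j. Real part: -0.150036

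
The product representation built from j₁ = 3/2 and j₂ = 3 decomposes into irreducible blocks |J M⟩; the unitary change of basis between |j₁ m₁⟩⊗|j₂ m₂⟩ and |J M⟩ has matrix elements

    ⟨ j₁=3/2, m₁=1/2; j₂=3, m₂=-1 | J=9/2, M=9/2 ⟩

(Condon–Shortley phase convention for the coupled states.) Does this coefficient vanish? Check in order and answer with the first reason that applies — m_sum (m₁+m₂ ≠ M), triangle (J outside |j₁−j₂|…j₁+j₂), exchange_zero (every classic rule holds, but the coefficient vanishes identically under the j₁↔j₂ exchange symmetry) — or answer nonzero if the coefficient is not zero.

m_sum

m-sum: m₁+m₂ = 1/2+(-1) = -1/2, M = 9/2  ✗ ⇒ coefficient is 0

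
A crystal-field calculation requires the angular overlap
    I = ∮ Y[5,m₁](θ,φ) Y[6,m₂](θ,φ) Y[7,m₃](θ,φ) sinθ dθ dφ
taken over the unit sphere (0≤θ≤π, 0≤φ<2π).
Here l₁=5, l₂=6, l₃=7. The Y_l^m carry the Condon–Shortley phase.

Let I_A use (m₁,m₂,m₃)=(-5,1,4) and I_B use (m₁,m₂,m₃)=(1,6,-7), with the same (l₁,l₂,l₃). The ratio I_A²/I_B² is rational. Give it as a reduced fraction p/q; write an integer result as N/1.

980/429

Same 5,6,7: normalisation and zero-m 3j drop out of the ratio.
A: Δ: 4! 6! 8! / 19! → 1/174594420; sum: t=4:+1/12441600 = 1/12441600; 3j²(5 6 7; -5 1 4) = Δ·Π!·Σ² = 245/12597  (sign -1)
B: Δ: 4! 6! 8! / 19! → 1/174594420; sum: t=4:+1/696729600 = 1/696729600; 3j²(5 6 7; 1 6 -7) = Δ·Π!·Σ² = 11/1292  (sign +1)
I_A²/I_B² = (245/12597)/(11/1292) = 980/429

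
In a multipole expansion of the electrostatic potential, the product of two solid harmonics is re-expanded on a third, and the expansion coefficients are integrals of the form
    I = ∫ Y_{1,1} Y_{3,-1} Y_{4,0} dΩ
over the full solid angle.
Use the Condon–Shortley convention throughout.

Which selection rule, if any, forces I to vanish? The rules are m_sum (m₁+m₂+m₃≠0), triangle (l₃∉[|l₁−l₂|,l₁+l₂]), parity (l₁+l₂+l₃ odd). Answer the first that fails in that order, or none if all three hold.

azimuthal sum: 1 − 1 + 0 = 0  ✓
2 ≤ 4 ≤ 4 (triangle on l)  ✓
L = 1 + 3 + 4 = 8 (even)  ✓

none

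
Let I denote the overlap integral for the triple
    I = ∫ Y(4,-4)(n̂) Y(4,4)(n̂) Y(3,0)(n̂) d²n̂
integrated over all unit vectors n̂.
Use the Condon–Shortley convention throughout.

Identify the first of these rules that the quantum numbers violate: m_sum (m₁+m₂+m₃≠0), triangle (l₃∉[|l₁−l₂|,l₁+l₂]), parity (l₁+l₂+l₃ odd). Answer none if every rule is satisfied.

parity

m₁+m₂+m₃ = -4 + 4 + 0 = 0  ✓
triangle: |4−4|=0 ≤ l₃=3 ≤ 4+4=8  ✓
parity: l₁+l₂+l₃ = 11 is odd  ✗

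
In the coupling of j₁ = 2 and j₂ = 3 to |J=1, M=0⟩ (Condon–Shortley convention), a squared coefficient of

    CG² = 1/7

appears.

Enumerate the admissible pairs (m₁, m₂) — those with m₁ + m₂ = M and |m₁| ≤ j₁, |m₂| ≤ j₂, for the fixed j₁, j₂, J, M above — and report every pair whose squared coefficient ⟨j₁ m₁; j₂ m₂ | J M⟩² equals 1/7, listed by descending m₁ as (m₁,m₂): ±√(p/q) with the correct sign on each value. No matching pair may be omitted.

(2,-2): +√(1/7); (-2,2): +√(1/7)

Admissible pairs with m₁+m₂ = M = 0: (-2,2), (-1,1), (0,0), (1,-1), (2,-2)
  (m₁,m₂)=(2,-2): CG² = 1/7, CG = +√(1/7)   ← matches the target
  (m₁,m₂)=(1,-1): CG² = 8/35, CG = −√(8/35)
  (m₁,m₂)=(0,0): CG² = 9/35, CG = +√(9/35)
  (m₁,m₂)=(-1,1): CG² = 8/35, CG = −√(8/35)
  (m₁,m₂)=(-2,2): CG² = 1/7, CG = +√(1/7)   ← matches the target
Pairs with CG² = 1/7: (2,-2): +√(1/7); (-2,2): +√(1/7)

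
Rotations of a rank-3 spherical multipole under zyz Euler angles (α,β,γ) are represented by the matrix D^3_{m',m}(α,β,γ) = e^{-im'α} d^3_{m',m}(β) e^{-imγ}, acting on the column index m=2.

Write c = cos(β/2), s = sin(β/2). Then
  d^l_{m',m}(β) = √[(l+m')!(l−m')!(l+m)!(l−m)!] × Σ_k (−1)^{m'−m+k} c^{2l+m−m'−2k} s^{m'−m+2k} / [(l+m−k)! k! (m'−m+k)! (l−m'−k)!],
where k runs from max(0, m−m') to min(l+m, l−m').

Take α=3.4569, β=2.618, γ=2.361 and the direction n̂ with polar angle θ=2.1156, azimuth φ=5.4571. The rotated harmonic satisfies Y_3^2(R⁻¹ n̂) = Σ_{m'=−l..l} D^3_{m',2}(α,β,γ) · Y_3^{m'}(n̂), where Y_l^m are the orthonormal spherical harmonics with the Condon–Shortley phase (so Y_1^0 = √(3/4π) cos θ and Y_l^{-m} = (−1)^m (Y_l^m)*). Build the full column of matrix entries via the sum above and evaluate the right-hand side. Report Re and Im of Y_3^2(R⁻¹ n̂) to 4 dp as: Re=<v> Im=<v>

Need the full column D^3_{m',2} for m'=−3..3 at α=3.4569, β=2.6180, γ=2.3610.
cos(β/2)=0.258816, sin(β/2)=0.965927
d^3_{-3,2}: single k=5 term ⇒ +0.533074;  D = +0.429326-0.315987i
d^3_{-2,2}: k∈[4..5] ⇒ +0.291561 -0.812203 = -0.520643;  D = +0.302937-0.423436i
d^3_{-1,2}: k∈[3..4] ⇒ +0.098818 -0.688196 = -0.589378;  D = -0.177377+0.562053i
d^3_{0,2}: k∈[2..3] ⇒ +0.022931 -0.319389 = -0.296458;  D = -0.002849-0.296445i
d^3_{1,2}: k∈[1..2] ⇒ +0.003547 -0.098818 = -0.095271;  D = +0.030413+0.090286i
d^3_{2,2}: k∈[0..1] ⇒ +0.000301 -0.020933 = -0.020632;  D = -0.012325-0.016546i
d^3_{3,2}: single k=0 term ⇒ -0.002748;  D = +0.002244+0.001586i
Y_3^{m'}(θ=2.1156,φ=5.4571) and Σ D·Y over m':
  (+0.4293-0.3160i)·(-0.2056+0.1607i)  (+0.3029-0.4234i)·(+0.0315-0.3861i)  (-0.1774+0.5621i)·(+0.0642+0.0697i)  (-0.0028-0.2964i)·(+0.3205+0.0000i)  (+0.0304+0.0903i)·(-0.0642+0.0697i)  (-0.0123-0.0165i)·(+0.0315+0.3861i)  (+0.0022+0.0016i)·(+0.2056+0.1607i)
Y_3^2(R⁻¹ n̂) = -0.244976-0.075860i

Re=-0.2450 Im=-0.0759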